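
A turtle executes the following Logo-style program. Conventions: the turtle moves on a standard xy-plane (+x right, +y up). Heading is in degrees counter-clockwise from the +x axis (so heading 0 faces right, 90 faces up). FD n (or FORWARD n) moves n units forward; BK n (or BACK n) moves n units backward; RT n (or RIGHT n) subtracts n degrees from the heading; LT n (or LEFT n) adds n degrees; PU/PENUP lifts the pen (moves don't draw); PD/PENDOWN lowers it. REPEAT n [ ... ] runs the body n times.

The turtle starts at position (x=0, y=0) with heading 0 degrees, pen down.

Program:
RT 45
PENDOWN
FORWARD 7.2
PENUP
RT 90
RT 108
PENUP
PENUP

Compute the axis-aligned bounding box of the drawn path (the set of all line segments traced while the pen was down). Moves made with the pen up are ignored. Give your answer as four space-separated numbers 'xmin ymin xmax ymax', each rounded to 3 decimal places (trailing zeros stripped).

Answer: 0 -5.091 5.091 0

Derivation:
Executing turtle program step by step:
Start: pos=(0,0), heading=0, pen down
RT 45: heading 0 -> 315
PD: pen down
FD 7.2: (0,0) -> (5.091,-5.091) [heading=315, draw]
PU: pen up
RT 90: heading 315 -> 225
RT 108: heading 225 -> 117
PU: pen up
PU: pen up
Final: pos=(5.091,-5.091), heading=117, 1 segment(s) drawn

Segment endpoints: x in {0, 5.091}, y in {-5.091, 0}
xmin=0, ymin=-5.091, xmax=5.091, ymax=0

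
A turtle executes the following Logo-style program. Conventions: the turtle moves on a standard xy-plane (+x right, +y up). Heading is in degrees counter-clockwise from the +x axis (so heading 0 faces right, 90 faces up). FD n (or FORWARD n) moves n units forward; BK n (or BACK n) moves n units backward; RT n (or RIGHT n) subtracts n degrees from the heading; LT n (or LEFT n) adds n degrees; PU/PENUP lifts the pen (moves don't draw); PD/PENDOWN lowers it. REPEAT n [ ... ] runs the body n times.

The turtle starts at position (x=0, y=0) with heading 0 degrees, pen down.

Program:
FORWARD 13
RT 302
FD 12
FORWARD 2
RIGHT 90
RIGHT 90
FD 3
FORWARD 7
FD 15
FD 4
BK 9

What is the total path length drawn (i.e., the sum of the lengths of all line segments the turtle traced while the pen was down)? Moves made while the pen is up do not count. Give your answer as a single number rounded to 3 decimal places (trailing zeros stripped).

Executing turtle program step by step:
Start: pos=(0,0), heading=0, pen down
FD 13: (0,0) -> (13,0) [heading=0, draw]
RT 302: heading 0 -> 58
FD 12: (13,0) -> (19.359,10.177) [heading=58, draw]
FD 2: (19.359,10.177) -> (20.419,11.873) [heading=58, draw]
RT 90: heading 58 -> 328
RT 90: heading 328 -> 238
FD 3: (20.419,11.873) -> (18.829,9.329) [heading=238, draw]
FD 7: (18.829,9.329) -> (15.12,3.392) [heading=238, draw]
FD 15: (15.12,3.392) -> (7.171,-9.329) [heading=238, draw]
FD 4: (7.171,-9.329) -> (5.051,-12.721) [heading=238, draw]
BK 9: (5.051,-12.721) -> (9.82,-5.088) [heading=238, draw]
Final: pos=(9.82,-5.088), heading=238, 8 segment(s) drawn

Segment lengths:
  seg 1: (0,0) -> (13,0), length = 13
  seg 2: (13,0) -> (19.359,10.177), length = 12
  seg 3: (19.359,10.177) -> (20.419,11.873), length = 2
  seg 4: (20.419,11.873) -> (18.829,9.329), length = 3
  seg 5: (18.829,9.329) -> (15.12,3.392), length = 7
  seg 6: (15.12,3.392) -> (7.171,-9.329), length = 15
  seg 7: (7.171,-9.329) -> (5.051,-12.721), length = 4
  seg 8: (5.051,-12.721) -> (9.82,-5.088), length = 9
Total = 65

Answer: 65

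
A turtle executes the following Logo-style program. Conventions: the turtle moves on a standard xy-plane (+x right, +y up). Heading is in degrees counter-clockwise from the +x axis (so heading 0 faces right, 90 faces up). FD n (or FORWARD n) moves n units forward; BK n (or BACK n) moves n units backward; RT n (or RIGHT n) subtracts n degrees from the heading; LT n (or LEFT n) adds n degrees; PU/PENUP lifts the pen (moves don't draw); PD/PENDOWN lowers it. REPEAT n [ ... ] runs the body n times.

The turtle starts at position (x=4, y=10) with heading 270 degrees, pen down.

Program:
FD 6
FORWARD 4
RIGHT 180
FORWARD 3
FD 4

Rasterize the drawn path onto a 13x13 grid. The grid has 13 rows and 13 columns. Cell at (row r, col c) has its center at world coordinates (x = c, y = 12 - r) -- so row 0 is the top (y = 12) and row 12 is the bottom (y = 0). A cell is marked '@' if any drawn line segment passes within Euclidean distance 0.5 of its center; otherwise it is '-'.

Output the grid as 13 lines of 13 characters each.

Segment 0: (4,10) -> (4,4)
Segment 1: (4,4) -> (4,0)
Segment 2: (4,0) -> (4,3)
Segment 3: (4,3) -> (4,7)

Answer: -------------
-------------
----@--------
----@--------
----@--------
----@--------
----@--------
----@--------
----@--------
----@--------
----@--------
----@--------
----@--------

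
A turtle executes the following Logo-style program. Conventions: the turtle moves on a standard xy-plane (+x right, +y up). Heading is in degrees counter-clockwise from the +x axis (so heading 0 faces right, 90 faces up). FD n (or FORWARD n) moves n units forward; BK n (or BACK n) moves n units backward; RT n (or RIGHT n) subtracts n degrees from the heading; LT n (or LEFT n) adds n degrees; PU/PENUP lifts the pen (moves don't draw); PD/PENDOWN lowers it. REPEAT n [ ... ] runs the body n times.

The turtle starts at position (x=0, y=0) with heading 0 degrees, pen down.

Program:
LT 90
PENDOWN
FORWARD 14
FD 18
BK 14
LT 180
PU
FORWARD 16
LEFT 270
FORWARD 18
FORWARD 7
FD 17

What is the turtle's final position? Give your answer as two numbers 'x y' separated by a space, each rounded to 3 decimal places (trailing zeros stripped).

Answer: -42 2

Derivation:
Executing turtle program step by step:
Start: pos=(0,0), heading=0, pen down
LT 90: heading 0 -> 90
PD: pen down
FD 14: (0,0) -> (0,14) [heading=90, draw]
FD 18: (0,14) -> (0,32) [heading=90, draw]
BK 14: (0,32) -> (0,18) [heading=90, draw]
LT 180: heading 90 -> 270
PU: pen up
FD 16: (0,18) -> (0,2) [heading=270, move]
LT 270: heading 270 -> 180
FD 18: (0,2) -> (-18,2) [heading=180, move]
FD 7: (-18,2) -> (-25,2) [heading=180, move]
FD 17: (-25,2) -> (-42,2) [heading=180, move]
Final: pos=(-42,2), heading=180, 3 segment(s) drawn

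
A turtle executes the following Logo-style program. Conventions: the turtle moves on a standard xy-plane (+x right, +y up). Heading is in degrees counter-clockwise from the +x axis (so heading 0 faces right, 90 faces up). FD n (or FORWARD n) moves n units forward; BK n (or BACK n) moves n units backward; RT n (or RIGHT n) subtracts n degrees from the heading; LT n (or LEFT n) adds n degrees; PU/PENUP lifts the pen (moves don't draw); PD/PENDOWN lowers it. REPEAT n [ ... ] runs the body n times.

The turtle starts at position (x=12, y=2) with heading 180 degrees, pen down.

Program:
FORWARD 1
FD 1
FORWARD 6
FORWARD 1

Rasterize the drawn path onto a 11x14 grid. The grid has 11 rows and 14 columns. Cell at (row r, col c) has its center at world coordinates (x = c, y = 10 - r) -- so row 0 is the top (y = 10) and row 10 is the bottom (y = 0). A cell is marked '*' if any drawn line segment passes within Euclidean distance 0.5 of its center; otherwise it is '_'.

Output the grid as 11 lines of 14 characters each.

Answer: ______________
______________
______________
______________
______________
______________
______________
______________
___**********_
______________
______________

Derivation:
Segment 0: (12,2) -> (11,2)
Segment 1: (11,2) -> (10,2)
Segment 2: (10,2) -> (4,2)
Segment 3: (4,2) -> (3,2)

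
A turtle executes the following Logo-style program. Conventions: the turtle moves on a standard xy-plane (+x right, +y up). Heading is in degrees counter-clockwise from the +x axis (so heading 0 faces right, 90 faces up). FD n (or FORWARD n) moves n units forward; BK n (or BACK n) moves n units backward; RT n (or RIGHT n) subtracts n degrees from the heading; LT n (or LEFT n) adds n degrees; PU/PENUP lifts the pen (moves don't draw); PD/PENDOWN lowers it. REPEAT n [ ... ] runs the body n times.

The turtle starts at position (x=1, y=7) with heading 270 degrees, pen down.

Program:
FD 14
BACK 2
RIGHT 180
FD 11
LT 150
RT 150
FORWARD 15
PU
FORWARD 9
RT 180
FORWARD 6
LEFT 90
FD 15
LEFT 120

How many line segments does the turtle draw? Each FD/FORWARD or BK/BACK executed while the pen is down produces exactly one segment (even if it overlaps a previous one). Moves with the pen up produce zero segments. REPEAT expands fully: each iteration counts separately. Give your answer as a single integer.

Answer: 4

Derivation:
Executing turtle program step by step:
Start: pos=(1,7), heading=270, pen down
FD 14: (1,7) -> (1,-7) [heading=270, draw]
BK 2: (1,-7) -> (1,-5) [heading=270, draw]
RT 180: heading 270 -> 90
FD 11: (1,-5) -> (1,6) [heading=90, draw]
LT 150: heading 90 -> 240
RT 150: heading 240 -> 90
FD 15: (1,6) -> (1,21) [heading=90, draw]
PU: pen up
FD 9: (1,21) -> (1,30) [heading=90, move]
RT 180: heading 90 -> 270
FD 6: (1,30) -> (1,24) [heading=270, move]
LT 90: heading 270 -> 0
FD 15: (1,24) -> (16,24) [heading=0, move]
LT 120: heading 0 -> 120
Final: pos=(16,24), heading=120, 4 segment(s) drawn
Segments drawn: 4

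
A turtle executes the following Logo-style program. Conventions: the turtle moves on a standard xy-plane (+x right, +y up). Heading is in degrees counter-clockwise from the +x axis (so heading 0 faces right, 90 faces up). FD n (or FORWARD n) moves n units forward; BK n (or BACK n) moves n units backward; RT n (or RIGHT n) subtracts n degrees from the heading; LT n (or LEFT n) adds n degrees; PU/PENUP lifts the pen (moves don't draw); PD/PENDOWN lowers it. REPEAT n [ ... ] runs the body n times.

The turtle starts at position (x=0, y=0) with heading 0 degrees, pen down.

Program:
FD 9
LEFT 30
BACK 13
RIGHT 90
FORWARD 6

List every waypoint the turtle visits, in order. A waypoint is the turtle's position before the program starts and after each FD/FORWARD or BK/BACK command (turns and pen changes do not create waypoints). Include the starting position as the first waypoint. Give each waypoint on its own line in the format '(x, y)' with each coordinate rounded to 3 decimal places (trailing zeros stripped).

Answer: (0, 0)
(9, 0)
(-2.258, -6.5)
(0.742, -11.696)

Derivation:
Executing turtle program step by step:
Start: pos=(0,0), heading=0, pen down
FD 9: (0,0) -> (9,0) [heading=0, draw]
LT 30: heading 0 -> 30
BK 13: (9,0) -> (-2.258,-6.5) [heading=30, draw]
RT 90: heading 30 -> 300
FD 6: (-2.258,-6.5) -> (0.742,-11.696) [heading=300, draw]
Final: pos=(0.742,-11.696), heading=300, 3 segment(s) drawn
Waypoints (4 total):
(0, 0)
(9, 0)
(-2.258, -6.5)
(0.742, -11.696)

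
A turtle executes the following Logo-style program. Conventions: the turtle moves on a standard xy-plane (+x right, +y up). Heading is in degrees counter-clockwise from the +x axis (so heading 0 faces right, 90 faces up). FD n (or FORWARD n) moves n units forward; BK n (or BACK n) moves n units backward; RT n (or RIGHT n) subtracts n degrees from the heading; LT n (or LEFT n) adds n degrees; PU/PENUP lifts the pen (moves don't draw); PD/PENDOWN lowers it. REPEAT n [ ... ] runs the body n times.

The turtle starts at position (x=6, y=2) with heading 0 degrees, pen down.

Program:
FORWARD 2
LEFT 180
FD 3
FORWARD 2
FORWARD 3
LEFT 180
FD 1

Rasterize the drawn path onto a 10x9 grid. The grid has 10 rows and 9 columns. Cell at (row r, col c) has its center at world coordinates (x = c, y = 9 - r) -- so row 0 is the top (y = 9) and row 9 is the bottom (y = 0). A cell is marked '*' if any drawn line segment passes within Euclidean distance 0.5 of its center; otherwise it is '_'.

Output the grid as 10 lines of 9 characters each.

Answer: _________
_________
_________
_________
_________
_________
_________
*********
_________
_________

Derivation:
Segment 0: (6,2) -> (8,2)
Segment 1: (8,2) -> (5,2)
Segment 2: (5,2) -> (3,2)
Segment 3: (3,2) -> (0,2)
Segment 4: (0,2) -> (1,2)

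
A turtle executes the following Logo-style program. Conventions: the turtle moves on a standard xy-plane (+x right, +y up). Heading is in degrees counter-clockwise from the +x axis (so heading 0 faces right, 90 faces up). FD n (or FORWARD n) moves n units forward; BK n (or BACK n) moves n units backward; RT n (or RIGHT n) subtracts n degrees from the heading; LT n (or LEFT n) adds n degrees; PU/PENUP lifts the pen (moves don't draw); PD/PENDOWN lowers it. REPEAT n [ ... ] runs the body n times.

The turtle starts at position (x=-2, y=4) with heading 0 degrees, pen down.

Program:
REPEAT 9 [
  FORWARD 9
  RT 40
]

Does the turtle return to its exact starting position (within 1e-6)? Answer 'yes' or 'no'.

Executing turtle program step by step:
Start: pos=(-2,4), heading=0, pen down
REPEAT 9 [
  -- iteration 1/9 --
  FD 9: (-2,4) -> (7,4) [heading=0, draw]
  RT 40: heading 0 -> 320
  -- iteration 2/9 --
  FD 9: (7,4) -> (13.894,-1.785) [heading=320, draw]
  RT 40: heading 320 -> 280
  -- iteration 3/9 --
  FD 9: (13.894,-1.785) -> (15.457,-10.648) [heading=280, draw]
  RT 40: heading 280 -> 240
  -- iteration 4/9 --
  FD 9: (15.457,-10.648) -> (10.957,-18.443) [heading=240, draw]
  RT 40: heading 240 -> 200
  -- iteration 5/9 --
  FD 9: (10.957,-18.443) -> (2.5,-21.521) [heading=200, draw]
  RT 40: heading 200 -> 160
  -- iteration 6/9 --
  FD 9: (2.5,-21.521) -> (-5.957,-18.443) [heading=160, draw]
  RT 40: heading 160 -> 120
  -- iteration 7/9 --
  FD 9: (-5.957,-18.443) -> (-10.457,-10.648) [heading=120, draw]
  RT 40: heading 120 -> 80
  -- iteration 8/9 --
  FD 9: (-10.457,-10.648) -> (-8.894,-1.785) [heading=80, draw]
  RT 40: heading 80 -> 40
  -- iteration 9/9 --
  FD 9: (-8.894,-1.785) -> (-2,4) [heading=40, draw]
  RT 40: heading 40 -> 0
]
Final: pos=(-2,4), heading=0, 9 segment(s) drawn

Start position: (-2, 4)
Final position: (-2, 4)
Distance = 0; < 1e-6 -> CLOSED

Answer: yes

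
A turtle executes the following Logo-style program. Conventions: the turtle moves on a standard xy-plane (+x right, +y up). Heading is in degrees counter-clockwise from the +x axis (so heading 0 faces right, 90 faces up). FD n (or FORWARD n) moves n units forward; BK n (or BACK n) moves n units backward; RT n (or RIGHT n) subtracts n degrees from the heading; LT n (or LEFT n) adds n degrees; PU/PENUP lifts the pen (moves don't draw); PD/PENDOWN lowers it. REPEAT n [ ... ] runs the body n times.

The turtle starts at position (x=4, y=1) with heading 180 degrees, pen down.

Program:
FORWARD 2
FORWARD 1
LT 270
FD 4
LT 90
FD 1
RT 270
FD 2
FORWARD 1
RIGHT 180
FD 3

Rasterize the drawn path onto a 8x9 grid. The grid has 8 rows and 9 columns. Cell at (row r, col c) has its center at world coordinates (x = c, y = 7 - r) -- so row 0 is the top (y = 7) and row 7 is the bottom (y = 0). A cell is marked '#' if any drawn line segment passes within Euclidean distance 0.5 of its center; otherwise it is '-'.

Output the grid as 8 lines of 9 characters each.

Answer: ---------
---------
##-------
##-------
##-------
##-------
-####----
---------

Derivation:
Segment 0: (4,1) -> (2,1)
Segment 1: (2,1) -> (1,1)
Segment 2: (1,1) -> (1,5)
Segment 3: (1,5) -> (0,5)
Segment 4: (0,5) -> (0,3)
Segment 5: (0,3) -> (0,2)
Segment 6: (0,2) -> (0,5)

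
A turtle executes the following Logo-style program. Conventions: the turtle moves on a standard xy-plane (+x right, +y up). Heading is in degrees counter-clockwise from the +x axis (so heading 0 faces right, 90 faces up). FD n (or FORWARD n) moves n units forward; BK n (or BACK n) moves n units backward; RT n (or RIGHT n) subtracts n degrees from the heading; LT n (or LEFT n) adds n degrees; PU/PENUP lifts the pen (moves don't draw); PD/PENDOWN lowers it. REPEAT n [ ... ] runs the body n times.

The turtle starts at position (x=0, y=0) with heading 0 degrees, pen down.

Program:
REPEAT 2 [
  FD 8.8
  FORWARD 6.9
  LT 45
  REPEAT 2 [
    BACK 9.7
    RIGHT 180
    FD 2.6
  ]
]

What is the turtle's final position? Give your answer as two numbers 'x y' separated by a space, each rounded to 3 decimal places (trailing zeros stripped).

Executing turtle program step by step:
Start: pos=(0,0), heading=0, pen down
REPEAT 2 [
  -- iteration 1/2 --
  FD 8.8: (0,0) -> (8.8,0) [heading=0, draw]
  FD 6.9: (8.8,0) -> (15.7,0) [heading=0, draw]
  LT 45: heading 0 -> 45
  REPEAT 2 [
    -- iteration 1/2 --
    BK 9.7: (15.7,0) -> (8.841,-6.859) [heading=45, draw]
    RT 180: heading 45 -> 225
    FD 2.6: (8.841,-6.859) -> (7.003,-8.697) [heading=225, draw]
    -- iteration 2/2 --
    BK 9.7: (7.003,-8.697) -> (13.862,-1.838) [heading=225, draw]
    RT 180: heading 225 -> 45
    FD 2.6: (13.862,-1.838) -> (15.7,0) [heading=45, draw]
  ]
  -- iteration 2/2 --
  FD 8.8: (15.7,0) -> (21.923,6.223) [heading=45, draw]
  FD 6.9: (21.923,6.223) -> (26.802,11.102) [heading=45, draw]
  LT 45: heading 45 -> 90
  REPEAT 2 [
    -- iteration 1/2 --
    BK 9.7: (26.802,11.102) -> (26.802,1.402) [heading=90, draw]
    RT 180: heading 90 -> 270
    FD 2.6: (26.802,1.402) -> (26.802,-1.198) [heading=270, draw]
    -- iteration 2/2 --
    BK 9.7: (26.802,-1.198) -> (26.802,8.502) [heading=270, draw]
    RT 180: heading 270 -> 90
    FD 2.6: (26.802,8.502) -> (26.802,11.102) [heading=90, draw]
  ]
]
Final: pos=(26.802,11.102), heading=90, 12 segment(s) drawn

Answer: 26.802 11.102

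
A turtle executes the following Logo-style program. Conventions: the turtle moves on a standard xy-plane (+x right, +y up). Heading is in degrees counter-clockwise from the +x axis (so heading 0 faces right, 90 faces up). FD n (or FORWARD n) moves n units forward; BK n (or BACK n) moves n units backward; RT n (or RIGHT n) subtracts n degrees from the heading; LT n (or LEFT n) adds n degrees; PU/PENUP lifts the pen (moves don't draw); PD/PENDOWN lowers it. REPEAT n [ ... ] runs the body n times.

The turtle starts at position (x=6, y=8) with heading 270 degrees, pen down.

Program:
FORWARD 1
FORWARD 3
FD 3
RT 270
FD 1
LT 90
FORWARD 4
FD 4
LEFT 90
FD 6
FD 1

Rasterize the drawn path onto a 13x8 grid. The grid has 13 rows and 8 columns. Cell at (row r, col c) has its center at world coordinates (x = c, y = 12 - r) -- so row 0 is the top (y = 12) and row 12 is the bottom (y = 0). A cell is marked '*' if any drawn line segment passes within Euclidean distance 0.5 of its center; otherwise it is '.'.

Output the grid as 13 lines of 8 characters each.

Answer: ........
........
........
********
......**
......**
......**
......**
......**
......**
......**
......**
........

Derivation:
Segment 0: (6,8) -> (6,7)
Segment 1: (6,7) -> (6,4)
Segment 2: (6,4) -> (6,1)
Segment 3: (6,1) -> (7,1)
Segment 4: (7,1) -> (7,5)
Segment 5: (7,5) -> (7,9)
Segment 6: (7,9) -> (1,9)
Segment 7: (1,9) -> (-0,9)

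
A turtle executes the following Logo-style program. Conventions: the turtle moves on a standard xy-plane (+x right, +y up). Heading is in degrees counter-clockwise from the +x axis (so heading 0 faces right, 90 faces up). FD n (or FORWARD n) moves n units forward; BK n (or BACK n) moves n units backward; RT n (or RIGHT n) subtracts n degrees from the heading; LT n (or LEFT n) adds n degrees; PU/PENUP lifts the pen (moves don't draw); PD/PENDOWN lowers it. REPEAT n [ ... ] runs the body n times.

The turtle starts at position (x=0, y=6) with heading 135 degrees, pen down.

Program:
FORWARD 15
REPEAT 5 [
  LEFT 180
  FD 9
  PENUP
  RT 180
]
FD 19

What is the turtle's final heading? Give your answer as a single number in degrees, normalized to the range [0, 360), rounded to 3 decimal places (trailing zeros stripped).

Answer: 135

Derivation:
Executing turtle program step by step:
Start: pos=(0,6), heading=135, pen down
FD 15: (0,6) -> (-10.607,16.607) [heading=135, draw]
REPEAT 5 [
  -- iteration 1/5 --
  LT 180: heading 135 -> 315
  FD 9: (-10.607,16.607) -> (-4.243,10.243) [heading=315, draw]
  PU: pen up
  RT 180: heading 315 -> 135
  -- iteration 2/5 --
  LT 180: heading 135 -> 315
  FD 9: (-4.243,10.243) -> (2.121,3.879) [heading=315, move]
  PU: pen up
  RT 180: heading 315 -> 135
  -- iteration 3/5 --
  LT 180: heading 135 -> 315
  FD 9: (2.121,3.879) -> (8.485,-2.485) [heading=315, move]
  PU: pen up
  RT 180: heading 315 -> 135
  -- iteration 4/5 --
  LT 180: heading 135 -> 315
  FD 9: (8.485,-2.485) -> (14.849,-8.849) [heading=315, move]
  PU: pen up
  RT 180: heading 315 -> 135
  -- iteration 5/5 --
  LT 180: heading 135 -> 315
  FD 9: (14.849,-8.849) -> (21.213,-15.213) [heading=315, move]
  PU: pen up
  RT 180: heading 315 -> 135
]
FD 19: (21.213,-15.213) -> (7.778,-1.778) [heading=135, move]
Final: pos=(7.778,-1.778), heading=135, 2 segment(s) drawn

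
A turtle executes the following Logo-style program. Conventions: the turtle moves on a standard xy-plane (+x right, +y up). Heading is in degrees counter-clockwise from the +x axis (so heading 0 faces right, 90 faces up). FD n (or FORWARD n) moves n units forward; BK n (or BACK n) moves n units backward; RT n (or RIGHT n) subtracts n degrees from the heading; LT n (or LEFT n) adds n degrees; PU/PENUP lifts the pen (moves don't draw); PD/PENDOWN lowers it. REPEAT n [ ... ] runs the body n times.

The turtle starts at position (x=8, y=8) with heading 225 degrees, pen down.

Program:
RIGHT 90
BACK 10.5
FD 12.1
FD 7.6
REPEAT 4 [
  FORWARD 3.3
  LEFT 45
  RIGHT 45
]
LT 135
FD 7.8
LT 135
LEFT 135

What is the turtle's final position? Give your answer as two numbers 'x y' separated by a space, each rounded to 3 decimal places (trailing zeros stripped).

Answer: -7.839 16.039

Derivation:
Executing turtle program step by step:
Start: pos=(8,8), heading=225, pen down
RT 90: heading 225 -> 135
BK 10.5: (8,8) -> (15.425,0.575) [heading=135, draw]
FD 12.1: (15.425,0.575) -> (6.869,9.131) [heading=135, draw]
FD 7.6: (6.869,9.131) -> (1.495,14.505) [heading=135, draw]
REPEAT 4 [
  -- iteration 1/4 --
  FD 3.3: (1.495,14.505) -> (-0.839,16.839) [heading=135, draw]
  LT 45: heading 135 -> 180
  RT 45: heading 180 -> 135
  -- iteration 2/4 --
  FD 3.3: (-0.839,16.839) -> (-3.172,19.172) [heading=135, draw]
  LT 45: heading 135 -> 180
  RT 45: heading 180 -> 135
  -- iteration 3/4 --
  FD 3.3: (-3.172,19.172) -> (-5.506,21.506) [heading=135, draw]
  LT 45: heading 135 -> 180
  RT 45: heading 180 -> 135
  -- iteration 4/4 --
  FD 3.3: (-5.506,21.506) -> (-7.839,23.839) [heading=135, draw]
  LT 45: heading 135 -> 180
  RT 45: heading 180 -> 135
]
LT 135: heading 135 -> 270
FD 7.8: (-7.839,23.839) -> (-7.839,16.039) [heading=270, draw]
LT 135: heading 270 -> 45
LT 135: heading 45 -> 180
Final: pos=(-7.839,16.039), heading=180, 8 segment(s) drawn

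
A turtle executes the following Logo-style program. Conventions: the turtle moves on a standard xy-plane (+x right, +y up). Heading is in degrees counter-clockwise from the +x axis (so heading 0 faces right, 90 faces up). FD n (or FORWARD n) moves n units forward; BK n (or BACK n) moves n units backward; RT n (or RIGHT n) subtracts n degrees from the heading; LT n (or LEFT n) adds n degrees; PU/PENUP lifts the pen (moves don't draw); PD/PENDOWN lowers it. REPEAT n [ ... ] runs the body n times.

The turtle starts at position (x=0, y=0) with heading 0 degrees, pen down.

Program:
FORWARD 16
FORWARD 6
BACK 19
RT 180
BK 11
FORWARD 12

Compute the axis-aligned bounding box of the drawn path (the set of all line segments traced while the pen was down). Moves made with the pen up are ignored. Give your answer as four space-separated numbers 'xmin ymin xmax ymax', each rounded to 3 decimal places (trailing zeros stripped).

Answer: 0 0 22 0

Derivation:
Executing turtle program step by step:
Start: pos=(0,0), heading=0, pen down
FD 16: (0,0) -> (16,0) [heading=0, draw]
FD 6: (16,0) -> (22,0) [heading=0, draw]
BK 19: (22,0) -> (3,0) [heading=0, draw]
RT 180: heading 0 -> 180
BK 11: (3,0) -> (14,0) [heading=180, draw]
FD 12: (14,0) -> (2,0) [heading=180, draw]
Final: pos=(2,0), heading=180, 5 segment(s) drawn

Segment endpoints: x in {0, 2, 3, 14, 16, 22}, y in {0, 0, 0}
xmin=0, ymin=0, xmax=22, ymax=0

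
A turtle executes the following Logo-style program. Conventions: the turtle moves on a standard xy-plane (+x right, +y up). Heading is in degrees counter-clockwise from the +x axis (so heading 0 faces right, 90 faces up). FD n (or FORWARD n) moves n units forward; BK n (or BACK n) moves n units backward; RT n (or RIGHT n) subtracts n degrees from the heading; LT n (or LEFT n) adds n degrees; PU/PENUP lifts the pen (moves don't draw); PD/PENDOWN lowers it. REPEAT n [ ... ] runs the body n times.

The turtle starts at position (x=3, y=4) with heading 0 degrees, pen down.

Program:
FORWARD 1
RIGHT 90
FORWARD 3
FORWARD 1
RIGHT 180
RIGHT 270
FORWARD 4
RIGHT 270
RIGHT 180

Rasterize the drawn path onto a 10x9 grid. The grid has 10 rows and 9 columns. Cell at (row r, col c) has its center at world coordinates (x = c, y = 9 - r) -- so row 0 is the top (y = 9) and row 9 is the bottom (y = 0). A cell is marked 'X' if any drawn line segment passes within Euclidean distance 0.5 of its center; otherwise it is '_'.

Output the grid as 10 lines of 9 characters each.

Answer: _________
_________
_________
_________
_________
___XX____
____X____
____X____
____X____
XXXXX____

Derivation:
Segment 0: (3,4) -> (4,4)
Segment 1: (4,4) -> (4,1)
Segment 2: (4,1) -> (4,0)
Segment 3: (4,0) -> (0,-0)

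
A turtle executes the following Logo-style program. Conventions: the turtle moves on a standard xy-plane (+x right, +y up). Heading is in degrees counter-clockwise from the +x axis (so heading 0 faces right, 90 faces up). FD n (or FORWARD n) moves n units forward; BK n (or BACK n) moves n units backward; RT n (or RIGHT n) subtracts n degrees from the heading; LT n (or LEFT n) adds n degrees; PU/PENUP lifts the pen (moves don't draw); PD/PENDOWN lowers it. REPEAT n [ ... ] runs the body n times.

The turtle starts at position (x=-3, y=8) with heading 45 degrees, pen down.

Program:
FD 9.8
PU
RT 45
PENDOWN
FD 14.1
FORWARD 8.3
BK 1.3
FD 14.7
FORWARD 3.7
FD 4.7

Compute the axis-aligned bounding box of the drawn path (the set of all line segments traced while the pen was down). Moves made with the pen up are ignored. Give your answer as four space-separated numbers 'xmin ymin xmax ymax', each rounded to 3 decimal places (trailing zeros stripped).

Answer: -3 8 48.13 14.93

Derivation:
Executing turtle program step by step:
Start: pos=(-3,8), heading=45, pen down
FD 9.8: (-3,8) -> (3.93,14.93) [heading=45, draw]
PU: pen up
RT 45: heading 45 -> 0
PD: pen down
FD 14.1: (3.93,14.93) -> (18.03,14.93) [heading=0, draw]
FD 8.3: (18.03,14.93) -> (26.33,14.93) [heading=0, draw]
BK 1.3: (26.33,14.93) -> (25.03,14.93) [heading=0, draw]
FD 14.7: (25.03,14.93) -> (39.73,14.93) [heading=0, draw]
FD 3.7: (39.73,14.93) -> (43.43,14.93) [heading=0, draw]
FD 4.7: (43.43,14.93) -> (48.13,14.93) [heading=0, draw]
Final: pos=(48.13,14.93), heading=0, 7 segment(s) drawn

Segment endpoints: x in {-3, 3.93, 18.03, 25.03, 26.33, 39.73, 43.43, 48.13}, y in {8, 14.93}
xmin=-3, ymin=8, xmax=48.13, ymax=14.93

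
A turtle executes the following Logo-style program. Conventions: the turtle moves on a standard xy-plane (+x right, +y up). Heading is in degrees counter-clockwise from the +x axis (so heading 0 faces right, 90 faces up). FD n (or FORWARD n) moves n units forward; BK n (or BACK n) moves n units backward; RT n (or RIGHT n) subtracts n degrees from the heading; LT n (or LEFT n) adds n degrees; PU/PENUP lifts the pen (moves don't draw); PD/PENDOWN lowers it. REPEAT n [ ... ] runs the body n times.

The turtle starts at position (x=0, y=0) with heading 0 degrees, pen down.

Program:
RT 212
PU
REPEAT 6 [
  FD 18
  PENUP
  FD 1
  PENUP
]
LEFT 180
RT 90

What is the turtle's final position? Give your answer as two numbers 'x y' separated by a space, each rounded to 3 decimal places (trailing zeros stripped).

Executing turtle program step by step:
Start: pos=(0,0), heading=0, pen down
RT 212: heading 0 -> 148
PU: pen up
REPEAT 6 [
  -- iteration 1/6 --
  FD 18: (0,0) -> (-15.265,9.539) [heading=148, move]
  PU: pen up
  FD 1: (-15.265,9.539) -> (-16.113,10.068) [heading=148, move]
  PU: pen up
  -- iteration 2/6 --
  FD 18: (-16.113,10.068) -> (-31.378,19.607) [heading=148, move]
  PU: pen up
  FD 1: (-31.378,19.607) -> (-32.226,20.137) [heading=148, move]
  PU: pen up
  -- iteration 3/6 --
  FD 18: (-32.226,20.137) -> (-47.491,29.675) [heading=148, move]
  PU: pen up
  FD 1: (-47.491,29.675) -> (-48.339,30.205) [heading=148, move]
  PU: pen up
  -- iteration 4/6 --
  FD 18: (-48.339,30.205) -> (-63.604,39.744) [heading=148, move]
  PU: pen up
  FD 1: (-63.604,39.744) -> (-64.452,40.274) [heading=148, move]
  PU: pen up
  -- iteration 5/6 --
  FD 18: (-64.452,40.274) -> (-79.717,49.812) [heading=148, move]
  PU: pen up
  FD 1: (-79.717,49.812) -> (-80.565,50.342) [heading=148, move]
  PU: pen up
  -- iteration 6/6 --
  FD 18: (-80.565,50.342) -> (-95.829,59.881) [heading=148, move]
  PU: pen up
  FD 1: (-95.829,59.881) -> (-96.677,60.411) [heading=148, move]
  PU: pen up
]
LT 180: heading 148 -> 328
RT 90: heading 328 -> 238
Final: pos=(-96.677,60.411), heading=238, 0 segment(s) drawn

Answer: -96.677 60.411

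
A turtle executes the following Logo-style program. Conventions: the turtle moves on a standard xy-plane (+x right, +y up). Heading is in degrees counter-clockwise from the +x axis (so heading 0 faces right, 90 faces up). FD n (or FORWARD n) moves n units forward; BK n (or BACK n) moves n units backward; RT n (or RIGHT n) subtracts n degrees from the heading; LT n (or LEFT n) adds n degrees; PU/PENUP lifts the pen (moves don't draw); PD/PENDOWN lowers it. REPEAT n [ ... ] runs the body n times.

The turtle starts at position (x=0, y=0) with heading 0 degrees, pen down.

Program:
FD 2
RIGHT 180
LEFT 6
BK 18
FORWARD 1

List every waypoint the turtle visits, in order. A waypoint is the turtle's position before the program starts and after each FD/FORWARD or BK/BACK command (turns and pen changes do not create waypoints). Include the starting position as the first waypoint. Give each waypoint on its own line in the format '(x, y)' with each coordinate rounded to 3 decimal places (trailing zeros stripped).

Answer: (0, 0)
(2, 0)
(19.901, 1.882)
(18.907, 1.777)

Derivation:
Executing turtle program step by step:
Start: pos=(0,0), heading=0, pen down
FD 2: (0,0) -> (2,0) [heading=0, draw]
RT 180: heading 0 -> 180
LT 6: heading 180 -> 186
BK 18: (2,0) -> (19.901,1.882) [heading=186, draw]
FD 1: (19.901,1.882) -> (18.907,1.777) [heading=186, draw]
Final: pos=(18.907,1.777), heading=186, 3 segment(s) drawn
Waypoints (4 total):
(0, 0)
(2, 0)
(19.901, 1.882)
(18.907, 1.777)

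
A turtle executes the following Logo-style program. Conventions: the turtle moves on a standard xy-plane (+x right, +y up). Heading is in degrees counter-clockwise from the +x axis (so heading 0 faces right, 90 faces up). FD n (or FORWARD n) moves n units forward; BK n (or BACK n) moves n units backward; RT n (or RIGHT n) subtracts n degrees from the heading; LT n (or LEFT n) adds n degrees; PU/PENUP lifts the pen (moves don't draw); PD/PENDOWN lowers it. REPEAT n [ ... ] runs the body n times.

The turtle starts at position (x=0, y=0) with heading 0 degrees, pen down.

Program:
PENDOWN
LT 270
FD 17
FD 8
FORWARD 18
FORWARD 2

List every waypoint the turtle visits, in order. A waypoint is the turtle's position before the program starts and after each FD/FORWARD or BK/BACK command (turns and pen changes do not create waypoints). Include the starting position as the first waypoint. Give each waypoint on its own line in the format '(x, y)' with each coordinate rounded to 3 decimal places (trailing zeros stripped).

Answer: (0, 0)
(0, -17)
(0, -25)
(0, -43)
(0, -45)

Derivation:
Executing turtle program step by step:
Start: pos=(0,0), heading=0, pen down
PD: pen down
LT 270: heading 0 -> 270
FD 17: (0,0) -> (0,-17) [heading=270, draw]
FD 8: (0,-17) -> (0,-25) [heading=270, draw]
FD 18: (0,-25) -> (0,-43) [heading=270, draw]
FD 2: (0,-43) -> (0,-45) [heading=270, draw]
Final: pos=(0,-45), heading=270, 4 segment(s) drawn
Waypoints (5 total):
(0, 0)
(0, -17)
(0, -25)
(0, -43)
(0, -45)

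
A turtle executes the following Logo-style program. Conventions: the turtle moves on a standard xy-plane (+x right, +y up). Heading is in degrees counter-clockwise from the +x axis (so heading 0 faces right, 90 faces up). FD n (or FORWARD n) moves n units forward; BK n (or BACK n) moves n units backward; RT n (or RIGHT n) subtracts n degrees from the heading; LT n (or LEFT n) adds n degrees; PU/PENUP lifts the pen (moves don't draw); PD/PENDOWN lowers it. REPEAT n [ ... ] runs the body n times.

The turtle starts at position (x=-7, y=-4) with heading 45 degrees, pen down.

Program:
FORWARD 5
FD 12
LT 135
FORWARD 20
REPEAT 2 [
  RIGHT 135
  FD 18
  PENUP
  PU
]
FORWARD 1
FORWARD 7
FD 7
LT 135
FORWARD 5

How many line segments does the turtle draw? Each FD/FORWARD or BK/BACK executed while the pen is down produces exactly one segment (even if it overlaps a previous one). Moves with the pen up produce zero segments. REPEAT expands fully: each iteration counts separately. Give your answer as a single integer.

Executing turtle program step by step:
Start: pos=(-7,-4), heading=45, pen down
FD 5: (-7,-4) -> (-3.464,-0.464) [heading=45, draw]
FD 12: (-3.464,-0.464) -> (5.021,8.021) [heading=45, draw]
LT 135: heading 45 -> 180
FD 20: (5.021,8.021) -> (-14.979,8.021) [heading=180, draw]
REPEAT 2 [
  -- iteration 1/2 --
  RT 135: heading 180 -> 45
  FD 18: (-14.979,8.021) -> (-2.251,20.749) [heading=45, draw]
  PU: pen up
  PU: pen up
  -- iteration 2/2 --
  RT 135: heading 45 -> 270
  FD 18: (-2.251,20.749) -> (-2.251,2.749) [heading=270, move]
  PU: pen up
  PU: pen up
]
FD 1: (-2.251,2.749) -> (-2.251,1.749) [heading=270, move]
FD 7: (-2.251,1.749) -> (-2.251,-5.251) [heading=270, move]
FD 7: (-2.251,-5.251) -> (-2.251,-12.251) [heading=270, move]
LT 135: heading 270 -> 45
FD 5: (-2.251,-12.251) -> (1.284,-8.716) [heading=45, move]
Final: pos=(1.284,-8.716), heading=45, 4 segment(s) drawn
Segments drawn: 4

Answer: 4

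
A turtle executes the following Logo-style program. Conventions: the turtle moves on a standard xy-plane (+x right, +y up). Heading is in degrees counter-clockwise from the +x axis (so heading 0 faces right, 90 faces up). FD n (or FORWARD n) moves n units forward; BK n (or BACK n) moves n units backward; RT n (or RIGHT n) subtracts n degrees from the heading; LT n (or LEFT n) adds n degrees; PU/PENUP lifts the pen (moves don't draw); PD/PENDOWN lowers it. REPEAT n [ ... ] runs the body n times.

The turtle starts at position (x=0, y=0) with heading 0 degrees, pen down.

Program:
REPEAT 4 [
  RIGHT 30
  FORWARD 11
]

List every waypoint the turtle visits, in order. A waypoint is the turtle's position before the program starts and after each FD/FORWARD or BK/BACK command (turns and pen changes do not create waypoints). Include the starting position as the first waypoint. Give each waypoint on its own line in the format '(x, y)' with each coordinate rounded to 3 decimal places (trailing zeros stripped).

Answer: (0, 0)
(9.526, -5.5)
(15.026, -15.026)
(15.026, -26.026)
(9.526, -35.553)

Derivation:
Executing turtle program step by step:
Start: pos=(0,0), heading=0, pen down
REPEAT 4 [
  -- iteration 1/4 --
  RT 30: heading 0 -> 330
  FD 11: (0,0) -> (9.526,-5.5) [heading=330, draw]
  -- iteration 2/4 --
  RT 30: heading 330 -> 300
  FD 11: (9.526,-5.5) -> (15.026,-15.026) [heading=300, draw]
  -- iteration 3/4 --
  RT 30: heading 300 -> 270
  FD 11: (15.026,-15.026) -> (15.026,-26.026) [heading=270, draw]
  -- iteration 4/4 --
  RT 30: heading 270 -> 240
  FD 11: (15.026,-26.026) -> (9.526,-35.553) [heading=240, draw]
]
Final: pos=(9.526,-35.553), heading=240, 4 segment(s) drawn
Waypoints (5 total):
(0, 0)
(9.526, -5.5)
(15.026, -15.026)
(15.026, -26.026)
(9.526, -35.553)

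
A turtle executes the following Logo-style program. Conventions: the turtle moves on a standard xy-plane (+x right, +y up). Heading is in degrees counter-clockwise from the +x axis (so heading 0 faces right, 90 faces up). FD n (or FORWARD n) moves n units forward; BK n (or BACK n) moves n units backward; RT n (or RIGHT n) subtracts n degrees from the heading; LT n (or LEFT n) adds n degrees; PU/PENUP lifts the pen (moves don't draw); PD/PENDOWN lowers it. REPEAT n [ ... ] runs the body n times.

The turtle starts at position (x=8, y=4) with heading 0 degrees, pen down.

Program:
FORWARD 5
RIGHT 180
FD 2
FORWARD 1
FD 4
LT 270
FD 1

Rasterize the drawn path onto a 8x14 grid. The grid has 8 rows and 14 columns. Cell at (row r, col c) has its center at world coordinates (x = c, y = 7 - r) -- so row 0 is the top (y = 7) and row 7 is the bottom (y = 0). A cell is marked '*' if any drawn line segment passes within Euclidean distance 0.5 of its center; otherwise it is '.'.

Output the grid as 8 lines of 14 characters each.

Segment 0: (8,4) -> (13,4)
Segment 1: (13,4) -> (11,4)
Segment 2: (11,4) -> (10,4)
Segment 3: (10,4) -> (6,4)
Segment 4: (6,4) -> (6,5)

Answer: ..............
..............
......*.......
......********
..............
..............
..............
..............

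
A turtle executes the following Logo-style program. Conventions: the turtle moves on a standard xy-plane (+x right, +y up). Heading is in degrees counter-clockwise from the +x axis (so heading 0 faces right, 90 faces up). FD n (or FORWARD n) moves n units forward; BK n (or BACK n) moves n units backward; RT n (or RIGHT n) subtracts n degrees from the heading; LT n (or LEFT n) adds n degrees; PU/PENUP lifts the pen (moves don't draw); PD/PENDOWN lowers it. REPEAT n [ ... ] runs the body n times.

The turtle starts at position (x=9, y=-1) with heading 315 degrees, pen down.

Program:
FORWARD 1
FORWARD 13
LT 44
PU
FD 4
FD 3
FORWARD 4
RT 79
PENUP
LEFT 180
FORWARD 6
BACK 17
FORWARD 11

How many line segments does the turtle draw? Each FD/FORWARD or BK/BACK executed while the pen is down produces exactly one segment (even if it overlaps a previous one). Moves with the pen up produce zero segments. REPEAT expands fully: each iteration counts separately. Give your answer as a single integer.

Executing turtle program step by step:
Start: pos=(9,-1), heading=315, pen down
FD 1: (9,-1) -> (9.707,-1.707) [heading=315, draw]
FD 13: (9.707,-1.707) -> (18.899,-10.899) [heading=315, draw]
LT 44: heading 315 -> 359
PU: pen up
FD 4: (18.899,-10.899) -> (22.899,-10.969) [heading=359, move]
FD 3: (22.899,-10.969) -> (25.898,-11.022) [heading=359, move]
FD 4: (25.898,-11.022) -> (29.898,-11.091) [heading=359, move]
RT 79: heading 359 -> 280
PU: pen up
LT 180: heading 280 -> 100
FD 6: (29.898,-11.091) -> (28.856,-5.183) [heading=100, move]
BK 17: (28.856,-5.183) -> (31.808,-21.924) [heading=100, move]
FD 11: (31.808,-21.924) -> (29.898,-11.091) [heading=100, move]
Final: pos=(29.898,-11.091), heading=100, 2 segment(s) drawn
Segments drawn: 2

Answer: 2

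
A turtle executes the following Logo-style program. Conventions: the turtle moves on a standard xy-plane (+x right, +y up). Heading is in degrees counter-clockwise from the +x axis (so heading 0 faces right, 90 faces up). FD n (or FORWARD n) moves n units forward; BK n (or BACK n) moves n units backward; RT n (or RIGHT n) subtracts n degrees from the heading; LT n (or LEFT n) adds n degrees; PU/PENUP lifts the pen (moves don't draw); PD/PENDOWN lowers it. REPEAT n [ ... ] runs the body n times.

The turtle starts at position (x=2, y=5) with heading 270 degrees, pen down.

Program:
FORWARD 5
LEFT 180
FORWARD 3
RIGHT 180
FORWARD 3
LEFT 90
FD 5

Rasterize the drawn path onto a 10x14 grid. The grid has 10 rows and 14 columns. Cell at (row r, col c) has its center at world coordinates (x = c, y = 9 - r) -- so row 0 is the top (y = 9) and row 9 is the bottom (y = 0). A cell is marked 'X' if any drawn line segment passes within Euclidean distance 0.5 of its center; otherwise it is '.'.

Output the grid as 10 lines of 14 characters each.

Segment 0: (2,5) -> (2,0)
Segment 1: (2,0) -> (2,3)
Segment 2: (2,3) -> (2,0)
Segment 3: (2,0) -> (7,-0)

Answer: ..............
..............
..............
..............
..X...........
..X...........
..X...........
..X...........
..X...........
..XXXXXX......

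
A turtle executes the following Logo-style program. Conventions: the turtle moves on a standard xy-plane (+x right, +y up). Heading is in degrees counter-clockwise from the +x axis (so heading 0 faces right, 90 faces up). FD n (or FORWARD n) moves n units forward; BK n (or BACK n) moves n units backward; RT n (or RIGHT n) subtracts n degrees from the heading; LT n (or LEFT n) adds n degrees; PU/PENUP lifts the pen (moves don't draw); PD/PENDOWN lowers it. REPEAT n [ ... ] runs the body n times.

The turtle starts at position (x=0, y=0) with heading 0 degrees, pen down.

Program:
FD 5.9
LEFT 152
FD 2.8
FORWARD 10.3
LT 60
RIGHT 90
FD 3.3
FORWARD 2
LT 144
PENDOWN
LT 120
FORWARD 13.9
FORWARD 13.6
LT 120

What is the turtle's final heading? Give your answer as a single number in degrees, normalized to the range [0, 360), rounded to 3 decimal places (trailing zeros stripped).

Answer: 146

Derivation:
Executing turtle program step by step:
Start: pos=(0,0), heading=0, pen down
FD 5.9: (0,0) -> (5.9,0) [heading=0, draw]
LT 152: heading 0 -> 152
FD 2.8: (5.9,0) -> (3.428,1.315) [heading=152, draw]
FD 10.3: (3.428,1.315) -> (-5.667,6.15) [heading=152, draw]
LT 60: heading 152 -> 212
RT 90: heading 212 -> 122
FD 3.3: (-5.667,6.15) -> (-7.415,8.949) [heading=122, draw]
FD 2: (-7.415,8.949) -> (-8.475,10.645) [heading=122, draw]
LT 144: heading 122 -> 266
PD: pen down
LT 120: heading 266 -> 26
FD 13.9: (-8.475,10.645) -> (4.018,16.738) [heading=26, draw]
FD 13.6: (4.018,16.738) -> (16.242,22.7) [heading=26, draw]
LT 120: heading 26 -> 146
Final: pos=(16.242,22.7), heading=146, 7 segment(s) drawn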